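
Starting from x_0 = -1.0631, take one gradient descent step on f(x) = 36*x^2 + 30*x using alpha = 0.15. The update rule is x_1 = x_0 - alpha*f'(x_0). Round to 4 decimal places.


We compute the gradient at x_0 and apply the update.
f'(x) = 72*x + 30
f'(-1.0631) = 72*-1.0631 + 30 = -46.5432
x_1 = -1.0631 - 0.15*-46.5432 = 5.9184


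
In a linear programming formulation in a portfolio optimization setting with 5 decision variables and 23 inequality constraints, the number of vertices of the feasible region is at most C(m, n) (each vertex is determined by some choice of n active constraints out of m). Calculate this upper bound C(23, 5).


Each vertex corresponds to some choice of n active constraints out of m, so the number of vertices is at most C(m, n) = m! / (n!(m-n)!).
m = 23, n = 5
Numerator: 23 * 22 * 21 * 20 * 19
Denominator: 5! = 120
C(23, 5) = 33649


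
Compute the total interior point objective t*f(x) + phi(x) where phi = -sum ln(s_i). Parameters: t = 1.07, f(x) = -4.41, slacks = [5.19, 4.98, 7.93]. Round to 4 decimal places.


Step 1: Compute log-barrier.
ln values: [1.6467, 1.6054, 2.0707]
phi = -(1.6467 + 1.6054 + 2.0707) = -5.3228
Step 2: Compute augmented objective.
t*f(x) = 1.07*-4.41 = -4.7187
Total = -4.7187 - 5.3228 = -10.0415


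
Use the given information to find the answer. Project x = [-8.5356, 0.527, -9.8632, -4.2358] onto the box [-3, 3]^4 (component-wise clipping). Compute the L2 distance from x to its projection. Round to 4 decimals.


Project each component onto [-3, 3].
clip(-8.5356) = -3.0, clip(0.527) = 0.527, clip(-9.8632) = -3.0, clip(-4.2358) = -3.0
Projection = [-3.0, 0.527, -3.0, -3.0]
Squared diffs: [30.6429, 0.0, 47.1035, 1.5272]
Distance = sqrt(79.2736) = 8.9036


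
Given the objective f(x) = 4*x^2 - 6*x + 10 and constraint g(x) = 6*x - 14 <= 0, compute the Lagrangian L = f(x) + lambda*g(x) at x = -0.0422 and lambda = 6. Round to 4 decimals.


Step 1: Evaluate f(x).
f(-0.0422) = 4*(-0.0422)^2 - 6*(-0.0422) + 10 = 10.2603
Step 2: Evaluate g(x).
g(-0.0422) = 6*-0.0422 - 14 = -14.2532
Step 3: Compute Lagrangian.
L = 10.2603 + 6*-14.2532 = -75.2589


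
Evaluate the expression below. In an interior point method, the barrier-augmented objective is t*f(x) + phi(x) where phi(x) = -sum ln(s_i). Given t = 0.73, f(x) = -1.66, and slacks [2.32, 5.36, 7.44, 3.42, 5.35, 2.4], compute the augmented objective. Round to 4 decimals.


Step 1: Compute log-barrier.
ln values: [0.8416, 1.679, 2.0069, 1.2296, 1.6771, 0.8755]
phi = -(0.8416 + 1.679 + 2.0069 + 1.2296 + 1.6771 + 0.8755) = -8.3096
Step 2: Compute augmented objective.
t*f(x) = 0.73*-1.66 = -1.2118
Total = -1.2118 - 8.3096 = -9.5214


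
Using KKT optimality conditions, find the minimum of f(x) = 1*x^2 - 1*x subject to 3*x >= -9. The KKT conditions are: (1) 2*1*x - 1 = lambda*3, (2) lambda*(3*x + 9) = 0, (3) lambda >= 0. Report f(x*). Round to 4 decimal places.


Step 1: Try lambda = 0 (constraint inactive).
Stationarity: 2*1*x - 1 = 0
x* = 1/(2*1) = 0.5
Check constraint: 3*0.5 = 1.5 >= -9 -- satisfied.
Step 2: Compute optimal value.
f(x*) = 1*0.5^2 - 1*0.5 = -0.25


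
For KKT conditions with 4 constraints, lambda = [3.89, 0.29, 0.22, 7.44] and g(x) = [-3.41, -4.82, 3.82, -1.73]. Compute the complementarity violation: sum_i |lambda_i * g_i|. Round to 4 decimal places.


KKT complementary slackness check:
lambda_1 * g_1 = 3.89 * -3.41 = -13.2649
lambda_2 * g_2 = 0.29 * -4.82 = -1.3978
lambda_3 * g_3 = 0.22 * 3.82 = 0.8404
lambda_4 * g_4 = 7.44 * -1.73 = -12.8712
Total violation = 13.2649 + 1.3978 + 0.8404 + 12.8712 = 28.3743


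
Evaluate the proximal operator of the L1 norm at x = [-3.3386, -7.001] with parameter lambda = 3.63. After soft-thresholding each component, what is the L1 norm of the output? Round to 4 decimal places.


Soft-thresholding with lambda = 3.63:
prox(-3.3386) = sign(-3.3386)*max(|-3.3386| - 3.63, 0) = 0.0
prox(-7.001) = sign(-7.001)*max(|-7.001| - 3.63, 0) = -3.371
prox(x) = [0.0, -3.371]
||prox(x)||_1 = 0.0 + 3.371 = 3.371


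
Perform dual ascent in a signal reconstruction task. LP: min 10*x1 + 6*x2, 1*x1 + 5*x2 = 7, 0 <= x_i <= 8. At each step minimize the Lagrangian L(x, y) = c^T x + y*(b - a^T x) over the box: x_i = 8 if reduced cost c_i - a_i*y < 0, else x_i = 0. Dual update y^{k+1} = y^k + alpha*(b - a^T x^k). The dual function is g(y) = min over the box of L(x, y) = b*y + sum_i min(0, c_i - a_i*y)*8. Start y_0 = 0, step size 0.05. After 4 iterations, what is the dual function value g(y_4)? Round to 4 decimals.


Dual ascent for LP: min 10*x1 + 6*x2, 1*x1 + 5*x2 = 7, 0 <= x_i <= 8
Step 1: y^k = 0.0, reduced costs: (10.0, 6.0)
  x^k = (0.0, 0.0), subgradient = b - a^T x = 7.0
  y^{k+1} = 0.0 + 0.05*7.0 = 0.35
Step 2: y^k = 0.35, reduced costs: (9.65, 4.25)
  x^k = (0.0, 0.0), subgradient = b - a^T x = 7.0
  y^{k+1} = 0.35 + 0.05*7.0 = 0.7
Step 3: y^k = 0.7, reduced costs: (9.3, 2.5)
  x^k = (0.0, 0.0), subgradient = b - a^T x = 7.0
  y^{k+1} = 0.7 + 0.05*7.0 = 1.05
Step 4: y^k = 1.05, reduced costs: (8.95, 0.75)
  x^k = (0.0, 0.0), subgradient = b - a^T x = 7.0
  y^{k+1} = 1.05 + 0.05*7.0 = 1.4
Dual objective at y_4 = 1.4: reduced costs (8.6, -1.0), box minimizer x = (0.0, 8.0)
g(y_4) = b*y + (c1 - a1*y)*x1 + (c2 - a2*y)*x2 = 7*1.4 + 8.6*0.0 + (-1.0)*8.0 = 9.8 + 0.0 - 8.0 = 1.8


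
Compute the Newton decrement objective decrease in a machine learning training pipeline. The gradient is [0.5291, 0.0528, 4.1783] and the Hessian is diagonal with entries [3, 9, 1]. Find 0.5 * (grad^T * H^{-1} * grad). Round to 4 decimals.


Step 1: H is diagonal, so H^(-1) * g = [0.1764, 0.0059, 4.1783].
Step 2: g^T H^(-1) g = sum_i g_i^2 / H_ii
  = (0.5291)^2/3 + (0.0528)^2/9 + (4.1783)^2/1
  = 0.0933 + 0.0003 + 17.4582 = 17.5518
Step 3: Objective decrease = 0.5 * g^T H^(-1) g = 8.7759


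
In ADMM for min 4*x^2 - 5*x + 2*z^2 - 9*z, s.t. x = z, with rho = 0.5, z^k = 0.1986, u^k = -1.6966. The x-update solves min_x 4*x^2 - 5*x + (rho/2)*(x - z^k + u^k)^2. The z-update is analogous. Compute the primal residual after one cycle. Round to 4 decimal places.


ADMM iteration with rho = 0.5, z^k = 0.1986, u^k = -1.6966
Step 1: x-update.
Minimize 4*x^2 - 5*x + (0.5/2)*(x - 0.1986 - 1.6966)^2
FOC: (2*4 + 0.5)*x = 5 + 0.5*(0.1986 + 1.6966)
x^{k+1} = 0.6997
Step 2: z-update.
Minimize 2*z^2 - 9*z + (0.5/2)*(0.6997 - z - 1.6966)^2
FOC: (2*2 + 0.5)*z = 9 + 0.5*(0.6997 - 1.6966)
z^{k+1} = 1.8892
Step 3: u-update.
u^{k+1} = -1.6966 + 0.6997 - 1.8892 = -2.8861
Step 4: Primal residual = |0.6997 - 1.8892| = 1.1895


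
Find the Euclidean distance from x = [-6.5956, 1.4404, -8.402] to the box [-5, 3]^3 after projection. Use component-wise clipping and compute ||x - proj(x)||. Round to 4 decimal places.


Project each component onto [-5, 3].
clip(-6.5956) = -5.0, clip(1.4404) = 1.4404, clip(-8.402) = -5.0
Projection = [-5.0, 1.4404, -5.0]
Squared diffs: [2.5459, 0.0, 11.5736]
Distance = sqrt(14.1195) = 3.7576


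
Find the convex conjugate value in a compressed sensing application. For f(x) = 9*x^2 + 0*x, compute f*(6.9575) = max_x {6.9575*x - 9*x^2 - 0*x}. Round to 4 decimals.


f*(y) = sup_x {y*x - a*x^2 - b*x} = sup_x {(y-b)*x - a*x^2}
FOC: (y - b) - 2a*x = 0 => x* = (y - b)/(2a)
x* = (6.9575 - 0)/(2*9) = 0.3865
f*(6.9575) = (y-b)^2/(4a) = (6.9575 - 0)^2/(4*9)
= 48.4068/36 = 1.3446


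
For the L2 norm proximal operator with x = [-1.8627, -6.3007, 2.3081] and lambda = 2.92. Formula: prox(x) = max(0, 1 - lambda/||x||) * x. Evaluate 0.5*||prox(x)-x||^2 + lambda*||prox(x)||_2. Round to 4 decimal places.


Step 1: Compute ||x||.
||x|| = 6.9639
Step 2: Compute scaling factor.
scale = max(0, 1 - 2.92/6.9639) = 0.5807
Step 3: prox(x) = [-1.0817, -3.6588, 1.3403]
||prox(x)|| = 4.0439
Step 4: Proximal objective.
0.5*||prox-x||^2 = 4.2632
lambda*||prox|| = 11.8082
Total = 16.0714


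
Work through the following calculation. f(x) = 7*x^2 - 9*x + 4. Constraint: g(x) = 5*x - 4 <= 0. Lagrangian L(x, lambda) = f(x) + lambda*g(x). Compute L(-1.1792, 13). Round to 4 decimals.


Step 1: Evaluate f(x).
f(-1.1792) = 7*(-1.1792)^2 - 9*(-1.1792) + 4 = 24.3464
Step 2: Evaluate g(x).
g(-1.1792) = 5*-1.1792 - 4 = -9.896
Step 3: Compute Lagrangian.
L = 24.3464 + 13*-9.896 = -104.3016


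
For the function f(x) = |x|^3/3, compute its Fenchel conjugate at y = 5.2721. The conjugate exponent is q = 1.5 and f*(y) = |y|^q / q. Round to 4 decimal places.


The conjugate exponent q satisfies 1/p + 1/q = 1.
p = 3, so q = 3/(3 - 1) = 1.5
|y|^q = 5.2721^1.5 = 12.1053
f*(5.2721) = 12.1053 / 1.5 = 8.0702


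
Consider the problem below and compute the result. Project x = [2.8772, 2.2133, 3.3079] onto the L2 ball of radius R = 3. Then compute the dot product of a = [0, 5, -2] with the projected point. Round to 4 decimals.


Step 1: Compute ||x|| (intermediates to 6 decimals).
||x|| = sqrt(2.8772^2 + 2.2133^2 + 3.3079^2) = 4.911128
Step 2: Project.
Since ||x|| > R, scale = R/||x|| = 3/4.911128 = 0.610858, proj(x) = scale * x
proj(x) = [1.757561, 1.352012, 2.020657]
Step 3: Dot product.
a^T * proj(x) = 0*1.757561 + 5*1.352012 - 2*2.020657 = 2.7187


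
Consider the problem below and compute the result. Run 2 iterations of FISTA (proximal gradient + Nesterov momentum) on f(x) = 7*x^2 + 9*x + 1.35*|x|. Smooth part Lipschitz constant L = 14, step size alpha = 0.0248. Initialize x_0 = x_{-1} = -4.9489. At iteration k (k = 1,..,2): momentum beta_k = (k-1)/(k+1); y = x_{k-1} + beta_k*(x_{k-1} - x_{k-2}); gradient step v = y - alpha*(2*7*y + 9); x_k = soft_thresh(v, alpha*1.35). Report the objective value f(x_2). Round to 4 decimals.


FISTA on f(x) = 7*x^2 + 9*x + 1.35*|x|
L = 14, alpha = 0.0248
Iteration 1: beta = 0.0, y = -4.9489 + 0.0*(-4.9489 + 4.9489) = -4.9489
  grad(y) = -60.2846, v = y - alpha*grad = -3.4538
  prox(v) = soft_thresh(-3.4538, 0.0335) = -3.4204
Iteration 2: beta = 0.3333, y = -3.4204 + 0.3333*(-3.4204 + 4.9489) = -2.9108
  grad(y) = -31.7519, v = y - alpha*grad = -2.1234
  prox(v) = soft_thresh(-2.1234, 0.0335) = -2.0899
f(x_2) = 7*(-2.0899)^2 + 9*(-2.0899) + 1.35*|-2.0899| = 14.5865


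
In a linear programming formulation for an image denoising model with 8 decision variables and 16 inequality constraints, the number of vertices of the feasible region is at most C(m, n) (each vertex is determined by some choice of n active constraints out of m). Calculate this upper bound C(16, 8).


Each vertex corresponds to some choice of n active constraints out of m, so the number of vertices is at most C(m, n) = m! / (n!(m-n)!).
m = 16, n = 8
Numerator: 16 * 15 * 14 * 13 * 12 * 11 * 10 * 9
Denominator: 8! = 40320
C(16, 8) = 12870


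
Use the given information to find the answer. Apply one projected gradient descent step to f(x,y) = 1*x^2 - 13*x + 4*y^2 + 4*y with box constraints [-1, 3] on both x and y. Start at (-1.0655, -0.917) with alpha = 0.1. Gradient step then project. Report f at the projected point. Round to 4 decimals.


Step 1: Compute gradient at (-1.0655, -0.917).
grad_x = 2*1*-1.0655 - 13 = -15.131
grad_y = 2*4*-0.917 + 4 = -3.336
Step 2: Gradient step.
x_raw = -1.0655 - 0.1*-15.131 = 0.4476
y_raw = -0.917 - 0.1*-3.336 = -0.5834
Step 3: Project onto [-1, 3].
x_proj = clip(0.4476) = 0.4476
y_proj = clip(-0.5834) = -0.5834
Step 4: Evaluate f.
f(0.4476, -0.5834) = -6.5906


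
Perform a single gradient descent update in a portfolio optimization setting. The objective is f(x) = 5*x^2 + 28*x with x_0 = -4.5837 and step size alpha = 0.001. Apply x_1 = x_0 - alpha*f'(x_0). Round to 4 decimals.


We compute the gradient at x_0 and apply the update.
f'(x) = 10*x + 28
f'(-4.5837) = 10*-4.5837 + 28 = -17.837
x_1 = -4.5837 - 0.001*-17.837 = -4.5659


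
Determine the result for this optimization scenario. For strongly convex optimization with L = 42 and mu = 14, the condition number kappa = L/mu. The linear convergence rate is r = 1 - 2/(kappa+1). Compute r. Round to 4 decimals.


Step 1: Compute the condition number.
kappa = L/mu = 42/14 = 3.0
Step 2: Compute the convergence rate.
r = 1 - 2/(kappa + 1) = 1 - 2*mu/(L + mu) = (L - mu)/(L + mu) = 28/56 = 0.5


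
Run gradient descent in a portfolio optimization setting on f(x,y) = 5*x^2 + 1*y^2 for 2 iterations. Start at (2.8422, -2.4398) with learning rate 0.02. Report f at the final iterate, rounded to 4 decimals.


Gradient descent on f(x,y) = 5*x^2 + 1*y^2.
Starting point: (2.8422, -2.4398), alpha = 0.02
Step 1: grad_x = 2*5*2.8422 = 28.422, grad_y = 2*1*-2.4398 = -4.8796
  x_1 = 2.8422 - 0.02*28.422 = 2.2738
  y_1 = -2.4398 - 0.02*-4.8796 = -2.3422
Step 2: grad_x = 2*5*2.2738 = 22.7376, grad_y = 2*1*-2.3422 = -4.6844
  x_2 = 2.2738 - 0.02*22.7376 = 1.819
  y_2 = -2.3422 - 0.02*-4.6844 = -2.2485
f(1.819, -2.2485) = 5*1.819^2 + 1*(-2.2485)^2 = 21.5998


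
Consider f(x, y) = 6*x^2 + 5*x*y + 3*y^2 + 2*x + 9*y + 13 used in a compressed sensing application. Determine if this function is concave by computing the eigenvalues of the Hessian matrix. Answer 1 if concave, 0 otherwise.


The Hessian of f(x,y) = 6*x^2 + 5*x*y + 3*y^2 + 2*x + 9*y + 13 is:
H = [[12, 5], [5, 6]]
Trace = 12 + 6 = 18
Determinant = 12*6 - (5)^2 = 47
Discriminant = (18)^2 - 4*47 = 136.0
Eigenvalues: lambda_1 = 3.169, lambda_2 = 14.831
The function is not concave.

0


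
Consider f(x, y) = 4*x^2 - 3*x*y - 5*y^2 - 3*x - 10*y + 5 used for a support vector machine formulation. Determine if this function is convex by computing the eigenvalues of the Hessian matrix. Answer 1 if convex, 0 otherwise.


The Hessian of f(x,y) = 4*x^2 - 3*x*y - 5*y^2 - 3*x - 10*y + 5 is:
H = [[8, -3], [-3, -10]]
Trace = 8 - 10 = -2
Determinant = 8*-10 - (-3)^2 = -89
Discriminant = (-2)^2 - 4*-89 = 360.0
Eigenvalues: lambda_1 = -10.4868, lambda_2 = 8.4868
The function is not convex.

0


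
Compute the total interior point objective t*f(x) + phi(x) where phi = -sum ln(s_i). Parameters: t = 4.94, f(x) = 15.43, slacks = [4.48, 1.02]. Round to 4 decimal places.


Step 1: Compute log-barrier.
ln values: [1.4996, 0.0198]
phi = -(1.4996 + 0.0198) = -1.5194
Step 2: Compute augmented objective.
t*f(x) = 4.94*15.43 = 76.2242
Total = 76.2242 - 1.5194 = 74.7048


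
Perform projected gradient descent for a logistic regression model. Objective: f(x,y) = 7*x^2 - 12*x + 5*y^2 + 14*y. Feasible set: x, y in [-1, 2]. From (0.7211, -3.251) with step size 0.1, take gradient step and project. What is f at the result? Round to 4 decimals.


Step 1: Compute gradient at (0.7211, -3.251).
grad_x = 2*7*0.7211 - 12 = -1.9046
grad_y = 2*5*-3.251 + 14 = -18.51
Step 2: Gradient step.
x_raw = 0.7211 - 0.1*-1.9046 = 0.9116
y_raw = -3.251 - 0.1*-18.51 = -1.4
Step 3: Project onto [-1, 2].
x_proj = clip(0.9116) = 0.9116
y_proj = clip(-1.4) = -1.0
Step 4: Evaluate f.
f(0.9116, -1.0) = -14.1221


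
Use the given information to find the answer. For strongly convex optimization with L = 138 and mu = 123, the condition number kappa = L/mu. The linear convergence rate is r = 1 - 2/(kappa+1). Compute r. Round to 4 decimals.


Step 1: Compute the condition number.
kappa = L/mu = 138/123 = 1.122
Step 2: Compute the convergence rate.
r = 1 - 2/(kappa + 1) = 1 - 2*mu/(L + mu) = (L - mu)/(L + mu) = 15/261 = 0.0575


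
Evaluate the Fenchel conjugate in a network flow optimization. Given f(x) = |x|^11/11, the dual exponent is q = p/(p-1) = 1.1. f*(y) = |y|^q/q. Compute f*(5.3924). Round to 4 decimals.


The conjugate exponent q satisfies 1/p + 1/q = 1.
p = 11, so q = 11/(11 - 1) = 1.1
|y|^q = 5.3924^1.1 = 6.3821
f*(5.3924) = 6.3821 / 1.1 = 5.8019


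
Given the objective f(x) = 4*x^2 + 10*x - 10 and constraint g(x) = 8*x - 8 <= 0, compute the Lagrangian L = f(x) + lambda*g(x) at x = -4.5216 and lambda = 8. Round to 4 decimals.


Step 1: Evaluate f(x).
f(-4.5216) = 4*(-4.5216)^2 + 10*(-4.5216) - 10 = 26.5635
Step 2: Evaluate g(x).
g(-4.5216) = 8*-4.5216 - 8 = -44.1728
Step 3: Compute Lagrangian.
L = 26.5635 + 8*-44.1728 = -326.8189


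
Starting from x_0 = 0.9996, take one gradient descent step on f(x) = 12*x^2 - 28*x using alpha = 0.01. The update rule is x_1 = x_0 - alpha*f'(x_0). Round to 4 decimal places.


We compute the gradient at x_0 and apply the update.
f'(x) = 24*x - 28
f'(0.9996) = 24*0.9996 - 28 = -4.0096
x_1 = 0.9996 - 0.01*-4.0096 = 1.0397


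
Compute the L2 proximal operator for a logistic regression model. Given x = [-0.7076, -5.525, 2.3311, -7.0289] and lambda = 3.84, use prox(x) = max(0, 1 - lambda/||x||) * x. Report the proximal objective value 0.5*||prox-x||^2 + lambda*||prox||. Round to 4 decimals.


Step 1: Compute ||x||.
||x|| = 9.2664
Step 2: Compute scaling factor.
scale = max(0, 1 - 3.84/9.2664) = 0.5856
Step 3: prox(x) = [-0.4144, -3.2354, 1.3651, -4.1161]
||prox(x)|| = 5.4264
Step 4: Proximal objective.
0.5*||prox-x||^2 = 7.3728
lambda*||prox|| = 20.8374
Total = 28.2101


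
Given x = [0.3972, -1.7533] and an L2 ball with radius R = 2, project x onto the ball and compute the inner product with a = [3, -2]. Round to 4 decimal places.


Step 1: Compute ||x|| (intermediates to 6 decimals).
||x|| = sqrt(0.3972^2 + (-1.7533)^2) = 1.797729
Step 2: Project.
Since ||x|| <= R, proj = x (no scaling needed).
proj(x) = [0.3972, -1.7533]
Step 3: Dot product.
a^T * proj(x) = 3*0.3972 - 2*(-1.7533) = 4.6982


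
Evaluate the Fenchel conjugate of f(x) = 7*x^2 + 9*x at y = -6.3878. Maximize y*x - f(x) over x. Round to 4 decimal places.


f*(y) = sup_x {y*x - a*x^2 - b*x} = sup_x {(y-b)*x - a*x^2}
FOC: (y - b) - 2a*x = 0 => x* = (y - b)/(2a)
x* = (-6.3878 - 9)/(2*7) = -1.0991
f*(-6.3878) = (y-b)^2/(4a) = (-6.3878 - 9)^2/(4*7)
= 236.7844/28 = 8.4566


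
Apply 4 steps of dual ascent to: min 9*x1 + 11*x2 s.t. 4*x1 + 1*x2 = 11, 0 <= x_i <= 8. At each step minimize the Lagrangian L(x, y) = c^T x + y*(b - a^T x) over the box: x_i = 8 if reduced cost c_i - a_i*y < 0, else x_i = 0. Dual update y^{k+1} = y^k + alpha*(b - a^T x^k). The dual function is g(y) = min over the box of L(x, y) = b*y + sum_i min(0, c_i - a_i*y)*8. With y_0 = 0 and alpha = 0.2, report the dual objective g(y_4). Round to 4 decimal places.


Dual ascent for LP: min 9*x1 + 11*x2, 4*x1 + 1*x2 = 11, 0 <= x_i <= 8
Step 1: y^k = 0.0, reduced costs: (9.0, 11.0)
  x^k = (0.0, 0.0), subgradient = b - a^T x = 11.0
  y^{k+1} = 0.0 + 0.2*11.0 = 2.2
Step 2: y^k = 2.2, reduced costs: (0.2, 8.8)
  x^k = (0.0, 0.0), subgradient = b - a^T x = 11.0
  y^{k+1} = 2.2 + 0.2*11.0 = 4.4
Step 3: y^k = 4.4, reduced costs: (-8.6, 6.6)
  x^k = (8.0, 0.0), subgradient = b - a^T x = -21.0
  y^{k+1} = 4.4 + 0.2*-21.0 = 0.2
Step 4: y^k = 0.2, reduced costs: (8.2, 10.8)
  x^k = (0.0, 0.0), subgradient = b - a^T x = 11.0
  y^{k+1} = 0.2 + 0.2*11.0 = 2.4
Dual objective at y_4 = 2.4: reduced costs (-0.6, 8.6), box minimizer x = (8.0, 0.0)
g(y_4) = b*y + (c1 - a1*y)*x1 + (c2 - a2*y)*x2 = 11*2.4 + (-0.6)*8.0 + 8.6*0.0 = 26.4 - 4.8 + 0.0 = 21.6


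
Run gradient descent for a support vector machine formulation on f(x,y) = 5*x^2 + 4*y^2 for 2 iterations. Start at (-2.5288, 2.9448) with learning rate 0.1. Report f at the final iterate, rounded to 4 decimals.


Gradient descent on f(x,y) = 5*x^2 + 4*y^2.
Starting point: (-2.5288, 2.9448), alpha = 0.1
Step 1: grad_x = 2*5*-2.5288 = -25.288, grad_y = 2*4*2.9448 = 23.5584
  x_1 = -2.5288 - 0.1*-25.288 = 0.0
  y_1 = 2.9448 - 0.1*23.5584 = 0.589
Step 2: grad_x = 2*5*0.0 = 0.0, grad_y = 2*4*0.589 = 4.7117
  x_2 = 0.0 - 0.1*0.0 = 0.0
  y_2 = 0.589 - 0.1*4.7117 = 0.1178
f(0.0, 0.1178) = 5*0.0^2 + 4*0.1178^2 = 0.0555


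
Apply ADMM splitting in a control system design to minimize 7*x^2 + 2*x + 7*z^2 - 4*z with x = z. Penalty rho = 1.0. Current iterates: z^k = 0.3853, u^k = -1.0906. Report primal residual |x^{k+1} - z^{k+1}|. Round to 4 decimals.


ADMM iteration with rho = 1.0, z^k = 0.3853, u^k = -1.0906
Step 1: x-update.
Minimize 7*x^2 + 2*x + (1.0/2)*(x - 0.3853 - 1.0906)^2
FOC: (2*7 + 1.0)*x = -2 + 1.0*(0.3853 + 1.0906)
x^{k+1} = -0.0349
Step 2: z-update.
Minimize 7*z^2 - 4*z + (1.0/2)*(-0.0349 - z - 1.0906)^2
FOC: (2*7 + 1.0)*z = 4 + 1.0*(-0.0349 - 1.0906)
z^{k+1} = 0.1916
Step 3: u-update.
u^{k+1} = -1.0906 - 0.0349 - 0.1916 = -1.3172
Step 4: Primal residual = |-0.0349 - 0.1916| = 0.2266


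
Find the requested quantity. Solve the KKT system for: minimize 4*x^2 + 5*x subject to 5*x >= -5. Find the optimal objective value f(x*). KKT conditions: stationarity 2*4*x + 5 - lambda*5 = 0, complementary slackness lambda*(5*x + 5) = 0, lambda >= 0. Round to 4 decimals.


Step 1: Try lambda = 0 (constraint inactive).
Stationarity: 2*4*x + 5 = 0
x* = -5/(2*4) = -0.625
Check constraint: 5*-0.625 = -3.125 >= -5 -- satisfied.
Step 2: Compute optimal value.
f(x*) = 4*(-0.625)^2 + 5*(-0.625) = -1.5625


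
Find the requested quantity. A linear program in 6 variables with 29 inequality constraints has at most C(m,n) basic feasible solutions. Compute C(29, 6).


Each vertex corresponds to some choice of n active constraints out of m, so the number of vertices is at most C(m, n) = m! / (n!(m-n)!).
m = 29, n = 6
Numerator: 29 * 28 * 27 * 26 * 25 * 24
Denominator: 6! = 720
C(29, 6) = 475020


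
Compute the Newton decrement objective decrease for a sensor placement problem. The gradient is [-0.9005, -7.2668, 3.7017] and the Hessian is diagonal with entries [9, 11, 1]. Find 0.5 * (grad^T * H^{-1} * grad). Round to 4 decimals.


Step 1: H is diagonal, so H^(-1) * g = [-0.1001, -0.6606, 3.7017].
Step 2: g^T H^(-1) g = sum_i g_i^2 / H_ii
  = (-0.9005)^2/9 + (-7.2668)^2/11 + (3.7017)^2/1
  = 0.0901 + 4.8006 + 13.7026 = 18.5933
Step 3: Objective decrease = 0.5 * g^T H^(-1) g = 9.2966


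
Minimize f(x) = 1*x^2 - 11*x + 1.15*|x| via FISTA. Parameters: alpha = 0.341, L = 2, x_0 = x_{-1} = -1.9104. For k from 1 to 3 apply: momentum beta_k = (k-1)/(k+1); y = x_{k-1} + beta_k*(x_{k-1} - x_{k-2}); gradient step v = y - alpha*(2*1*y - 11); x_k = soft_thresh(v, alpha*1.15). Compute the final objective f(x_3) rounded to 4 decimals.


FISTA on f(x) = 1*x^2 - 11*x + 1.15*|x|
L = 2, alpha = 0.341
Iteration 1: beta = 0.0, y = -1.9104 + 0.0*(-1.9104 + 1.9104) = -1.9104
  grad(y) = -14.8208, v = y - alpha*grad = 3.1435
  prox(v) = soft_thresh(3.1435, 0.3922) = 2.7513
Iteration 2: beta = 0.3333, y = 2.7513 + 0.3333*(2.7513 + 1.9104) = 4.3053
  grad(y) = -2.3895, v = y - alpha*grad = 5.1201
  prox(v) = soft_thresh(5.1201, 0.3922) = 4.7279
Iteration 3: beta = 0.5, y = 4.7279 + 0.5*(4.7279 - 2.7513) = 5.7162
  grad(y) = 0.4324, v = y - alpha*grad = 5.5688
  prox(v) = soft_thresh(5.5688, 0.3922) = 5.1766
f(x_3) = 1*5.1766^2 - 11*5.1766 + 1.15*|5.1766| = -24.1923


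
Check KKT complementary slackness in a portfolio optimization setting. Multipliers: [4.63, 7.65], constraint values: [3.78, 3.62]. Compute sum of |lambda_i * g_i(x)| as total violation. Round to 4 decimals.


KKT complementary slackness check:
lambda_1 * g_1 = 4.63 * 3.78 = 17.5014
lambda_2 * g_2 = 7.65 * 3.62 = 27.693
Total violation = 17.5014 + 27.693 = 45.1944


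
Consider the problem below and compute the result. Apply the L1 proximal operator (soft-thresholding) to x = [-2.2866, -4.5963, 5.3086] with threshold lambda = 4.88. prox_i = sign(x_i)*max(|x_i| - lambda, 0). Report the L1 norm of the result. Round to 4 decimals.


Soft-thresholding with lambda = 4.88:
prox(-2.2866) = sign(-2.2866)*max(|-2.2866| - 4.88, 0) = 0.0
prox(-4.5963) = sign(-4.5963)*max(|-4.5963| - 4.88, 0) = 0.0
prox(5.3086) = sign(5.3086)*max(|5.3086| - 4.88, 0) = 0.4286
prox(x) = [0.0, 0.0, 0.4286]
||prox(x)||_1 = 0.0 + 0.0 + 0.4286 = 0.4286


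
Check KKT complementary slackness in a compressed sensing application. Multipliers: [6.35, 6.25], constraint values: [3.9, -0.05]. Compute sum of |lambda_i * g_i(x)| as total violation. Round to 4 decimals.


KKT complementary slackness check:
lambda_1 * g_1 = 6.35 * 3.9 = 24.765
lambda_2 * g_2 = 6.25 * -0.05 = -0.3125
Total violation = 24.765 + 0.3125 = 25.0775


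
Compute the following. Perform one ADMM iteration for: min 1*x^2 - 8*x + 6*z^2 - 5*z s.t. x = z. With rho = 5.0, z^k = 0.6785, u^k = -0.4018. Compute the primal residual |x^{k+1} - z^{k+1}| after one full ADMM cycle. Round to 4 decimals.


ADMM iteration with rho = 5.0, z^k = 0.6785, u^k = -0.4018
Step 1: x-update.
Minimize 1*x^2 - 8*x + (5.0/2)*(x - 0.6785 - 0.4018)^2
FOC: (2*1 + 5.0)*x = 8 + 5.0*(0.6785 + 0.4018)
x^{k+1} = 1.9145
Step 2: z-update.
Minimize 6*z^2 - 5*z + (5.0/2)*(1.9145 - z - 0.4018)^2
FOC: (2*6 + 5.0)*z = 5 + 5.0*(1.9145 - 0.4018)
z^{k+1} = 0.739
Step 3: u-update.
u^{k+1} = -0.4018 + 1.9145 - 0.739 = 0.7737
Step 4: Primal residual = |1.9145 - 0.739| = 1.1755


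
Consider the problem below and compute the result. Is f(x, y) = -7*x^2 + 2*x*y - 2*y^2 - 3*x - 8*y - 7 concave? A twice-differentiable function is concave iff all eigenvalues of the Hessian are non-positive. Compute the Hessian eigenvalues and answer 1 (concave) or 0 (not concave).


The Hessian of f(x,y) = -7*x^2 + 2*x*y - 2*y^2 - 3*x - 8*y - 7 is:
H = [[-14, 2], [2, -4]]
Trace = -14 - 4 = -18
Determinant = -14*-4 - (2)^2 = 52
Discriminant = (-18)^2 - 4*52 = 116.0
Eigenvalues: lambda_1 = -14.3852, lambda_2 = -3.6148
The function is concave.

1


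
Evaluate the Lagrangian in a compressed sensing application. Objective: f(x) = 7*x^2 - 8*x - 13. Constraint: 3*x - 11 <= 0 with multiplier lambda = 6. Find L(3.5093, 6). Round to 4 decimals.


Step 1: Evaluate f(x).
f(3.5093) = 7*3.5093^2 - 8*3.5093 - 13 = 45.1319
Step 2: Evaluate g(x).
g(3.5093) = 3*3.5093 - 11 = -0.4721
Step 3: Compute Lagrangian.
L = 45.1319 + 6*-0.4721 = 42.2993


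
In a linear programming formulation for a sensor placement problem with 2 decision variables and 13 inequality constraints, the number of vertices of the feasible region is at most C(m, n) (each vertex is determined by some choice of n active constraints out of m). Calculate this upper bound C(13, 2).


Each vertex corresponds to some choice of n active constraints out of m, so the number of vertices is at most C(m, n) = m! / (n!(m-n)!).
m = 13, n = 2
Numerator: 13 * 12
Denominator: 2! = 2
C(13, 2) = 78


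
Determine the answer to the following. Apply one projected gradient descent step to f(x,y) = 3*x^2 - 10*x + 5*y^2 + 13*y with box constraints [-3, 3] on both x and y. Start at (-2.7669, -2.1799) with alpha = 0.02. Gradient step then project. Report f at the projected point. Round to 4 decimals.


Step 1: Compute gradient at (-2.7669, -2.1799).
grad_x = 2*3*-2.7669 - 10 = -26.6014
grad_y = 2*5*-2.1799 + 13 = -8.799
Step 2: Gradient step.
x_raw = -2.7669 - 0.02*-26.6014 = -2.2349
y_raw = -2.1799 - 0.02*-8.799 = -2.0039
Step 3: Project onto [-3, 3].
x_proj = clip(-2.2349) = -2.2349
y_proj = clip(-2.0039) = -2.0039
Step 4: Evaluate f.
f(-2.2349, -2.0039) = 31.3602


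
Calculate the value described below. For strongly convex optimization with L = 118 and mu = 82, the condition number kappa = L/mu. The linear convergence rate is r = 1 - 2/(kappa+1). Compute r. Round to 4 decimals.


Step 1: Compute the condition number.
kappa = L/mu = 118/82 = 1.439
Step 2: Compute the convergence rate.
r = 1 - 2/(kappa + 1) = 1 - 2*mu/(L + mu) = (L - mu)/(L + mu) = 36/200 = 0.18


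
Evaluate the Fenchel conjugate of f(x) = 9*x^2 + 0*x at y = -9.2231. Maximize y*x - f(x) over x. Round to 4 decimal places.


f*(y) = sup_x {y*x - a*x^2 - b*x} = sup_x {(y-b)*x - a*x^2}
FOC: (y - b) - 2a*x = 0 => x* = (y - b)/(2a)
x* = (-9.2231 - 0)/(2*9) = -0.5124
f*(-9.2231) = (y-b)^2/(4a) = (-9.2231 - 0)^2/(4*9)
= 85.0656/36 = 2.3629


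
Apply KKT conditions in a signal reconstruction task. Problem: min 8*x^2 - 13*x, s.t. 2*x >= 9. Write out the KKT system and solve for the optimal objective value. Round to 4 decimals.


Step 1: Try lambda = 0 (constraint inactive).
x_unc = 13/(2*8) = 0.8125
Check: 2*0.8125 = 1.625 < 9 -- violated!
Step 2: Constraint must be active: 2*x = 9
x* = 9/2 = 4.5
lambda = (2*8*4.5 - 13)/2 = 29.5
Step 3: Compute optimal value.
f(x*) = 8*4.5^2 - 13*4.5 = 103.5


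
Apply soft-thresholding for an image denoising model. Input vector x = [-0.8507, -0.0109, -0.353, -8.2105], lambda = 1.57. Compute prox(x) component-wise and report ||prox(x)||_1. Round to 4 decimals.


Soft-thresholding with lambda = 1.57:
prox(-0.8507) = sign(-0.8507)*max(|-0.8507| - 1.57, 0) = 0.0
prox(-0.0109) = sign(-0.0109)*max(|-0.0109| - 1.57, 0) = 0.0
prox(-0.353) = sign(-0.353)*max(|-0.353| - 1.57, 0) = 0.0
prox(-8.2105) = sign(-8.2105)*max(|-8.2105| - 1.57, 0) = -6.6405
prox(x) = [0.0, 0.0, 0.0, -6.6405]
||prox(x)||_1 = 0.0 + 0.0 + 0.0 + 6.6405 = 6.6405


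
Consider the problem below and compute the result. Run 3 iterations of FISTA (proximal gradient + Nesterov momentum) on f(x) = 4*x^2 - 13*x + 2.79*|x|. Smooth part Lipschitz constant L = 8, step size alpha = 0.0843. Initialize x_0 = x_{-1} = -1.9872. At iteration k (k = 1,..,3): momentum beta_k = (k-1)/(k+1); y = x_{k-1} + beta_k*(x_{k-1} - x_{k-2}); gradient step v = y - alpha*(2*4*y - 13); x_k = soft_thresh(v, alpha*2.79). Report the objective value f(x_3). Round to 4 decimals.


FISTA on f(x) = 4*x^2 - 13*x + 2.79*|x|
L = 8, alpha = 0.0843
Iteration 1: beta = 0.0, y = -1.9872 + 0.0*(-1.9872 + 1.9872) = -1.9872
  grad(y) = -28.8976, v = y - alpha*grad = 0.4489
  prox(v) = soft_thresh(0.4489, 0.2352) = 0.2137
Iteration 2: beta = 0.3333, y = 0.2137 + 0.3333*(0.2137 + 1.9872) = 0.9473
  grad(y) = -5.4216, v = y - alpha*grad = 1.4043
  prox(v) = soft_thresh(1.4043, 0.2352) = 1.1691
Iteration 3: beta = 0.5, y = 1.1691 + 0.5*(1.1691 - 0.2137) = 1.6469
  grad(y) = 0.175, v = y - alpha*grad = 1.6321
  prox(v) = soft_thresh(1.6321, 0.2352) = 1.3969
f(x_3) = 4*1.3969^2 - 13*1.3969 + 2.79*|1.3969| = -6.457


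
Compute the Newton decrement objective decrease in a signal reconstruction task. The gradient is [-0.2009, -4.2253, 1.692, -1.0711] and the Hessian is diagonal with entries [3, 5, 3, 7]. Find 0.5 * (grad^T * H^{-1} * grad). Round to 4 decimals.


Step 1: H is diagonal, so H^(-1) * g = [-0.067, -0.8451, 0.564, -0.153].
Step 2: g^T H^(-1) g = sum_i g_i^2 / H_ii
  = (-0.2009)^2/3 + (-4.2253)^2/5 + (1.692)^2/3 + (-1.0711)^2/7
  = 0.0135 + 3.5706 + 0.9543 + 0.1639 = 4.7023
Step 3: Objective decrease = 0.5 * g^T H^(-1) g = 2.3511


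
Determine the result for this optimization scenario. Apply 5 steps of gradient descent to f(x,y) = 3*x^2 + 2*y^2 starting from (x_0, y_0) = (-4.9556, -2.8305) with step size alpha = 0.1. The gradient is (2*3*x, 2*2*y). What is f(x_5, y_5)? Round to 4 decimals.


Gradient descent on f(x,y) = 3*x^2 + 2*y^2.
Starting point: (-4.9556, -2.8305), alpha = 0.1
Step 1: grad_x = 2*3*-4.9556 = -29.7336, grad_y = 2*2*-2.8305 = -11.322
  x_1 = -4.9556 - 0.1*-29.7336 = -1.9822
  y_1 = -2.8305 - 0.1*-11.322 = -1.6983
Step 2: grad_x = 2*3*-1.9822 = -11.8934, grad_y = 2*2*-1.6983 = -6.7932
  x_2 = -1.9822 - 0.1*-11.8934 = -0.7929
  y_2 = -1.6983 - 0.1*-6.7932 = -1.019
Step 3: grad_x = 2*3*-0.7929 = -4.7574, grad_y = 2*2*-1.019 = -4.0759
  x_3 = -0.7929 - 0.1*-4.7574 = -0.3172
  y_3 = -1.019 - 0.1*-4.0759 = -0.6114
Step 4: grad_x = 2*3*-0.3172 = -1.903, grad_y = 2*2*-0.6114 = -2.4456
  x_4 = -0.3172 - 0.1*-1.903 = -0.1269
  y_4 = -0.6114 - 0.1*-2.4456 = -0.3668
Step 5: grad_x = 2*3*-0.1269 = -0.7612, grad_y = 2*2*-0.3668 = -1.4673
  x_5 = -0.1269 - 0.1*-0.7612 = -0.0507
  y_5 = -0.3668 - 0.1*-1.4673 = -0.2201
f(-0.0507, -0.2201) = 3*(-0.0507)^2 + 2*(-0.2201)^2 = 0.1046


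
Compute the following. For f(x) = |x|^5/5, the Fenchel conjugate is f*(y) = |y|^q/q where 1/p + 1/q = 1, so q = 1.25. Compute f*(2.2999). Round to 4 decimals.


The conjugate exponent q satisfies 1/p + 1/q = 1.
p = 5, so q = 5/(5 - 1) = 1.25
|y|^q = 2.2999^1.25 = 2.8323
f*(2.2999) = 2.8323 / 1.25 = 2.2658


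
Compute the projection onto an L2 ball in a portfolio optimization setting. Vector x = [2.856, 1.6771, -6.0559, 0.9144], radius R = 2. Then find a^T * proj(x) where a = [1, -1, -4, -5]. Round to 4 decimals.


Step 1: Compute ||x|| (intermediates to 6 decimals).
||x|| = sqrt(2.856^2 + 1.6771^2 + (-6.0559)^2 + 0.9144^2) = 6.962719
Step 2: Project.
Since ||x|| > R, scale = R/||x|| = 2/6.962719 = 0.287244, proj(x) = scale * x
proj(x) = [0.820369, 0.481737, -1.739521, 0.262656]
Step 3: Dot product.
a^T * proj(x) = 1*0.820369 - 1*0.481737 - 4*(-1.739521) - 5*0.262656 = 5.9834


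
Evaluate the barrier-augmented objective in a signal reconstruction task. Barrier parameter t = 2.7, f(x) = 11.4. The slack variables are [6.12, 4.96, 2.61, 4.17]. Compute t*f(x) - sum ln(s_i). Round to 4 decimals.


Step 1: Compute log-barrier.
ln values: [1.8116, 1.6014, 0.9594, 1.4279]
phi = -(1.8116 + 1.6014 + 0.9594 + 1.4279) = -5.8002
Step 2: Compute augmented objective.
t*f(x) = 2.7*11.4 = 30.78
Total = 30.78 - 5.8002 = 24.9798


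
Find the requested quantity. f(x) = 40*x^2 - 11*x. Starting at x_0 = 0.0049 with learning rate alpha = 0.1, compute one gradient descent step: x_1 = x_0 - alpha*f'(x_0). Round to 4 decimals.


We compute the gradient at x_0 and apply the update.
f'(x) = 80*x - 11
f'(0.0049) = 80*0.0049 - 11 = -10.608
x_1 = 0.0049 - 0.1*-10.608 = 1.0657


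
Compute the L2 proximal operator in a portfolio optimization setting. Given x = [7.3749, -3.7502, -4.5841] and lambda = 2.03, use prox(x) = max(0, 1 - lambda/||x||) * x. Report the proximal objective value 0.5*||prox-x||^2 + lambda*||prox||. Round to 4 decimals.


Step 1: Compute ||x||.
||x|| = 9.4587
Step 2: Compute scaling factor.
scale = max(0, 1 - 2.03/9.4587) = 0.7854
Step 3: prox(x) = [5.7921, -2.9453, -3.6003]
||prox(x)|| = 7.4287
Step 4: Proximal objective.
0.5*||prox-x||^2 = 2.0605
lambda*||prox|| = 15.0803
Total = 17.1407


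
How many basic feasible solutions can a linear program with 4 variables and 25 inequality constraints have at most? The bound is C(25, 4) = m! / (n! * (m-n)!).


Each vertex corresponds to some choice of n active constraints out of m, so the number of vertices is at most C(m, n) = m! / (n!(m-n)!).
m = 25, n = 4
Numerator: 25 * 24 * 23 * 22
Denominator: 4! = 24
C(25, 4) = 12650


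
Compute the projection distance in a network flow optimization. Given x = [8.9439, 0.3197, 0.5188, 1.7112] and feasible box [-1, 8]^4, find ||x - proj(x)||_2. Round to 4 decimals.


Project each component onto [-1, 8].
clip(8.9439) = 8.0, clip(0.3197) = 0.3197, clip(0.5188) = 0.5188, clip(1.7112) = 1.7112
Projection = [8.0, 0.3197, 0.5188, 1.7112]
Squared diffs: [0.8909, 0.0, 0.0, 0.0]
Distance = sqrt(0.8909) = 0.9439


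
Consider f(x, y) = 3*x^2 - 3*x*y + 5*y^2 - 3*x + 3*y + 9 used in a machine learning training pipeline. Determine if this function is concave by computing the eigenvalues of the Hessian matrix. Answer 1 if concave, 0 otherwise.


The Hessian of f(x,y) = 3*x^2 - 3*x*y + 5*y^2 - 3*x + 3*y + 9 is:
H = [[6, -3], [-3, 10]]
Trace = 6 + 10 = 16
Determinant = 6*10 - (-3)^2 = 51
Discriminant = (16)^2 - 4*51 = 52.0
Eigenvalues: lambda_1 = 4.3944, lambda_2 = 11.6056
The function is not concave.

0


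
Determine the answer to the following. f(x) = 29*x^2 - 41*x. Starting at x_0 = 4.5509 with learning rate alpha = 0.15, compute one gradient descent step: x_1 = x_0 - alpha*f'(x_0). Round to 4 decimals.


We compute the gradient at x_0 and apply the update.
f'(x) = 58*x - 41
f'(4.5509) = 58*4.5509 - 41 = 222.9522
x_1 = 4.5509 - 0.15*222.9522 = -28.8919


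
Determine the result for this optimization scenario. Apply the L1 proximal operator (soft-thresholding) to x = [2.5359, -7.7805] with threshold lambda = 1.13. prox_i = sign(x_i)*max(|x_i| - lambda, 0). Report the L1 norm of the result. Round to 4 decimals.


Soft-thresholding with lambda = 1.13:
prox(2.5359) = sign(2.5359)*max(|2.5359| - 1.13, 0) = 1.4059
prox(-7.7805) = sign(-7.7805)*max(|-7.7805| - 1.13, 0) = -6.6505
prox(x) = [1.4059, -6.6505]
||prox(x)||_1 = 1.4059 + 6.6505 = 8.0564


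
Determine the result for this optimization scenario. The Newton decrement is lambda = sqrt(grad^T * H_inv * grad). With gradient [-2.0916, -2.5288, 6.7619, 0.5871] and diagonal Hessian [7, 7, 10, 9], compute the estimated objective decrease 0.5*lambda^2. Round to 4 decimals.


Step 1: H is diagonal, so H^(-1) * g = [-0.2988, -0.3613, 0.6762, 0.0652].
Step 2: g^T H^(-1) g = sum_i g_i^2 / H_ii
  = (-2.0916)^2/7 + (-2.5288)^2/7 + (6.7619)^2/10 + (0.5871)^2/9
  = 0.625 + 0.9135 + 4.5723 + 0.0383 = 6.1491
Step 3: Objective decrease = 0.5 * g^T H^(-1) g = 3.0746


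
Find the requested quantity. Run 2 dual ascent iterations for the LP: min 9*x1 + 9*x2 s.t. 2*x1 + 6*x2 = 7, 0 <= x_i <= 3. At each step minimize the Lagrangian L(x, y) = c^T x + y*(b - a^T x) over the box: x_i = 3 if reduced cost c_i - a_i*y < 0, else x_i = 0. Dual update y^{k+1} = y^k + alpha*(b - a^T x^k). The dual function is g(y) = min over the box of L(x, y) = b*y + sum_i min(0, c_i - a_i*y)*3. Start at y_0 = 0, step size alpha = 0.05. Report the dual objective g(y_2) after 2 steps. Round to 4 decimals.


Dual ascent for LP: min 9*x1 + 9*x2, 2*x1 + 6*x2 = 7, 0 <= x_i <= 3
Step 1: y^k = 0.0, reduced costs: (9.0, 9.0)
  x^k = (0.0, 0.0), subgradient = b - a^T x = 7.0
  y^{k+1} = 0.0 + 0.05*7.0 = 0.35
Step 2: y^k = 0.35, reduced costs: (8.3, 6.9)
  x^k = (0.0, 0.0), subgradient = b - a^T x = 7.0
  y^{k+1} = 0.35 + 0.05*7.0 = 0.7
Dual objective at y_2 = 0.7: reduced costs (7.6, 4.8), box minimizer x = (0.0, 0.0)
g(y_2) = b*y + (c1 - a1*y)*x1 + (c2 - a2*y)*x2 = 7*0.7 + 7.6*0.0 + 4.8*0.0 = 4.9 + 0.0 + 0.0 = 4.9


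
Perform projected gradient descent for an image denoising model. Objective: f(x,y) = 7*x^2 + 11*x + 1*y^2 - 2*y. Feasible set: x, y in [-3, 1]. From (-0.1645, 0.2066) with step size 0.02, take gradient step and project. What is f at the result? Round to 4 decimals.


Step 1: Compute gradient at (-0.1645, 0.2066).
grad_x = 2*7*-0.1645 + 11 = 8.697
grad_y = 2*1*0.2066 - 2 = -1.5868
Step 2: Gradient step.
x_raw = -0.1645 - 0.02*8.697 = -0.3384
y_raw = 0.2066 - 0.02*-1.5868 = 0.2383
Step 3: Project onto [-3, 1].
x_proj = clip(-0.3384) = -0.3384
y_proj = clip(0.2383) = 0.2383
Step 4: Evaluate f.
f(-0.3384, 0.2383) = -3.3409


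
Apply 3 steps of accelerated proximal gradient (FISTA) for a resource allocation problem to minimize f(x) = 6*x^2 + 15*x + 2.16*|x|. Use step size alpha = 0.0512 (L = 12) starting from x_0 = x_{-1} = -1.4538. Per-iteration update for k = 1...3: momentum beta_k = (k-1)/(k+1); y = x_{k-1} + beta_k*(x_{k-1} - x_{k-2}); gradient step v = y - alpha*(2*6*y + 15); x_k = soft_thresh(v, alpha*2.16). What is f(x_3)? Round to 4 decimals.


FISTA on f(x) = 6*x^2 + 15*x + 2.16*|x|
L = 12, alpha = 0.0512
Iteration 1: beta = 0.0, y = -1.4538 + 0.0*(-1.4538 + 1.4538) = -1.4538
  grad(y) = -2.4456, v = y - alpha*grad = -1.3286
  prox(v) = soft_thresh(-1.3286, 0.1106) = -1.218
Iteration 2: beta = 0.3333, y = -1.218 + 0.3333*(-1.218 + 1.4538) = -1.1394
  grad(y) = 1.3273, v = y - alpha*grad = -1.2073
  prox(v) = soft_thresh(-1.2073, 0.1106) = -1.0968
Iteration 3: beta = 0.5, y = -1.0968 + 0.5*(-1.0968 + 1.218) = -1.0361
  grad(y) = 2.5663, v = y - alpha*grad = -1.1675
  prox(v) = soft_thresh(-1.1675, 0.1106) = -1.0569
f(x_3) = 6*(-1.0569)^2 + 15*(-1.0569) + 2.16*|-1.0569| = -6.8684


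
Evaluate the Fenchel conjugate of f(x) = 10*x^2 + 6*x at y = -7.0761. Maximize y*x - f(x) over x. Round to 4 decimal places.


f*(y) = sup_x {y*x - a*x^2 - b*x} = sup_x {(y-b)*x - a*x^2}
FOC: (y - b) - 2a*x = 0 => x* = (y - b)/(2a)
x* = (-7.0761 - 6)/(2*10) = -0.6538
f*(-7.0761) = (y-b)^2/(4a) = (-7.0761 - 6)^2/(4*10)
= 170.9844/40 = 4.2746


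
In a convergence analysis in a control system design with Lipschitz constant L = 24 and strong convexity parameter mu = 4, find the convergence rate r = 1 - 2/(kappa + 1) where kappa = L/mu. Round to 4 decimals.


Step 1: Compute the condition number.
kappa = L/mu = 24/4 = 6.0
Step 2: Compute the convergence rate.
r = 1 - 2/(kappa + 1) = 1 - 2*mu/(L + mu) = (L - mu)/(L + mu) = 20/28 = 0.7143


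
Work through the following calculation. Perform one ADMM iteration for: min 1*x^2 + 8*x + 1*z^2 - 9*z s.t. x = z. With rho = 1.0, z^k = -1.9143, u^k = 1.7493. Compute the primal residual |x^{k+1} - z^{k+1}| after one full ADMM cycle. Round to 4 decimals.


ADMM iteration with rho = 1.0, z^k = -1.9143, u^k = 1.7493
Step 1: x-update.
Minimize 1*x^2 + 8*x + (1.0/2)*(x + 1.9143 + 1.7493)^2
FOC: (2*1 + 1.0)*x = -8 + 1.0*(-1.9143 - 1.7493)
x^{k+1} = -3.8879
Step 2: z-update.
Minimize 1*z^2 - 9*z + (1.0/2)*(-3.8879 - z + 1.7493)^2
FOC: (2*1 + 1.0)*z = 9 + 1.0*(-3.8879 + 1.7493)
z^{k+1} = 2.2871
Step 3: u-update.
u^{k+1} = 1.7493 - 3.8879 - 2.2871 = -4.4257
Step 4: Primal residual = |-3.8879 - 2.2871| = 6.175
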